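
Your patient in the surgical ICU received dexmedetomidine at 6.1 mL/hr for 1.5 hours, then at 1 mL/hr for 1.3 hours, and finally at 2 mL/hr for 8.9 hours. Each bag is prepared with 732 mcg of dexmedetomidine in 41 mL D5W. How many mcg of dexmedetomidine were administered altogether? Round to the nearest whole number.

504 mcg

Concentration = 732 mcg ÷ 41 mL = 17.85366 mcg/mL
Stage 1: 6.1 mL/hr × 1.5 hr = 9.15 mL → 9.15 mL × 17.85366 mcg/mL = 163.361 mcg
Stage 2: 1 mL/hr × 1.3 hr = 1.3 mL → 1.3 mL × 17.85366 mcg/mL = 23.20976 mcg
Stage 3: 2 mL/hr × 8.9 hr = 17.8 mL → 17.8 mL × 17.85366 mcg/mL = 317.7951 mcg
Total = 163.361 + 23.20976 + 317.7951 = 504.3659 mcg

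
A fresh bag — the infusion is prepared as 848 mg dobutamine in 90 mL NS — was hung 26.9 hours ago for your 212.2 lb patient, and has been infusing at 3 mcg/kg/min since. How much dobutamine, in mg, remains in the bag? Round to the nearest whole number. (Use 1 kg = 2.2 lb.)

Weight = 212.2 lb ÷ 2.2 lb/kg = 96.45455 kg
Dose = 3 mcg/kg/min × 96.45455 kg = 289.3636 mcg/min
289.3636 mcg/min × 60 min/hr = 17361.82 mcg/hr
Concentration = 848 mg ÷ 90 mL = 9.422222 mg/mL = 9422.222 mcg/mL
Rate = 17361.82 mcg/hr ÷ 9422.222 mcg/mL = 1.842646 mL/hr
Volume infused = 1.842646 mL/hr × 26.9 hr = 49.56717 mL
Volume remaining = 90 − 49.56717 = 40.43283 mL
Drug remaining = 40.43283 mL × 9422.222 mcg/mL = 380967.1 mcg = 380.9671 mg

381 mg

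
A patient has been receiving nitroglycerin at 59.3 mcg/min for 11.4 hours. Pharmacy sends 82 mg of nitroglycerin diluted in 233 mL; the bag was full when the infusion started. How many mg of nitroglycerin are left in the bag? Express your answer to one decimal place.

41.4 mg

59.3 mcg/min × 60 min/hr = 3558 mcg/hr
Concentration = 82 mg ÷ 233 mL = 0.3519313 mg/mL = 351.9313 mcg/mL
Rate = 3558 mcg/hr ÷ 351.9313 mcg/mL = 10.10993 mL/hr
Volume infused = 10.10993 mL/hr × 11.4 hr = 115.2532 mL
Volume remaining = 233 − 115.2532 = 117.7468 mL
Drug remaining = 117.7468 mL × 351.9313 mcg/mL = 41438.8 mcg = 41.4388 mg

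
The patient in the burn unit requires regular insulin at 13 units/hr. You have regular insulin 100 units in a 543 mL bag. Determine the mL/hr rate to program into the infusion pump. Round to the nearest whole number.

71 mL/hr

Concentration = 100 units ÷ 543 mL = 0.1841621 units/mL
Rate = 13 units/hr ÷ 0.1841621 units/mL = 70.59 mL/hr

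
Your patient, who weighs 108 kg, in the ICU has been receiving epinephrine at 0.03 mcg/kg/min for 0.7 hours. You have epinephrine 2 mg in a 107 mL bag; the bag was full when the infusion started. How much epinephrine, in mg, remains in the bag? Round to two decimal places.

1.86 mg

Dose = 0.03 mcg/kg/min × 108 kg = 3.24 mcg/min
3.24 mcg/min × 60 min/hr = 194.4 mcg/hr
Concentration = 2 mg ÷ 107 mL = 0.01869159 mg/mL = 18.69159 mcg/mL
Rate = 194.4 mcg/hr ÷ 18.69159 mcg/mL = 10.4004 mL/hr
Volume infused = 10.4004 mL/hr × 0.7 hr = 7.28028 mL
Volume remaining = 107 − 7.28028 = 99.71972 mL
Drug remaining = 99.71972 mL × 18.69159 mcg/mL = 1863.92 mcg = 1.86392 mg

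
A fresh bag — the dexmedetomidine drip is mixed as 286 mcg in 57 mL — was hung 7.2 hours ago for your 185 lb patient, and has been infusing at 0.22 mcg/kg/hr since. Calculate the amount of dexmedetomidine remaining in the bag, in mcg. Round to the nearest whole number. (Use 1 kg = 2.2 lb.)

Weight = 185 lb ÷ 2.2 lb/kg = 84.09091 kg
Dose = 0.22 mcg/kg/hr × 84.09091 kg = 18.5 mcg/hr
Concentration = 286 mcg ÷ 57 mL = 5.017544 mcg/mL
Rate = 18.5 mcg/hr ÷ 5.017544 mcg/mL = 3.687063 mL/hr
Volume infused = 3.687063 mL/hr × 7.2 hr = 26.54685 mL
Volume remaining = 57 − 26.54685 = 30.45315 mL
Drug remaining = 30.45315 mL × 5.017544 mcg/mL = 152.8 mcg

153 mcg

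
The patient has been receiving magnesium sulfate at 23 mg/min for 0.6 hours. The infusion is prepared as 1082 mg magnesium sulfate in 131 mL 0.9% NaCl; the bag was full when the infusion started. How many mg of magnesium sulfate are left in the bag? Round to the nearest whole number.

23 mg/min × 60 min/hr = 1380 mg/hr
Concentration = 1082 mg ÷ 131 mL = 8.259542 mg/mL
Rate = 1380 mg/hr ÷ 8.259542 mg/mL = 167.0795 mL/hr
Volume infused = 167.0795 mL/hr × 0.6 hr = 100.2477 mL
Volume remaining = 131 − 100.2477 = 30.75231 mL
Drug remaining = 30.75231 mL × 8.259542 mg/mL = 254 mg

254 mg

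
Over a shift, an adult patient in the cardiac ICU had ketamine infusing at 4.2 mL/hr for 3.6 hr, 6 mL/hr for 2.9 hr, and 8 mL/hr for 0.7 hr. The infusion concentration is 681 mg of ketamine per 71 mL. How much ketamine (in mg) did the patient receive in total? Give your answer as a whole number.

366 mg

Concentration = 681 mg ÷ 71 mL = 9.591549 mg/mL
Stage 1: 4.2 mL/hr × 3.6 hr = 15.12 mL → 15.12 mL × 9.591549 mg/mL = 145.0242 mg
Stage 2: 6 mL/hr × 2.9 hr = 17.4 mL → 17.4 mL × 9.591549 mg/mL = 166.893 mg
Stage 3: 8 mL/hr × 0.7 hr = 5.6 mL → 5.6 mL × 9.591549 mg/mL = 53.71268 mg
Total = 145.0242 + 166.893 + 53.71268 = 365.6299 mg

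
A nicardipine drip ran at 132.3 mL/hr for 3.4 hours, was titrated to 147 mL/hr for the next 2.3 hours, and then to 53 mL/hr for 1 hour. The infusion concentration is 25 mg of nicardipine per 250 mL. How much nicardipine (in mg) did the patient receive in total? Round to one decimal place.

84.1 mg

Concentration = 25 mg ÷ 250 mL = 0.1 mg/mL
Stage 1: 132.3 mL/hr × 3.4 hr = 449.82 mL → 449.82 mL × 0.1 mg/mL = 44.982 mg
Stage 2: 147 mL/hr × 2.3 hr = 338.1 mL → 338.1 mL × 0.1 mg/mL = 33.81 mg
Stage 3: 53 mL/hr × 1 hr = 53 mL → 53 mL × 0.1 mg/mL = 5.3 mg
Total = 44.982 + 33.81 + 5.3 = 84.092 mg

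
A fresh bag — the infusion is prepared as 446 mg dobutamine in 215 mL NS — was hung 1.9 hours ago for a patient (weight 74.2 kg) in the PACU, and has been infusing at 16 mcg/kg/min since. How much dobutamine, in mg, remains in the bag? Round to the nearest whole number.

311 mg

Dose = 16 mcg/kg/min × 74.2 kg = 1187.2 mcg/min
1187.2 mcg/min × 60 min/hr = 71232 mcg/hr
Concentration = 446 mg ÷ 215 mL = 2.074419 mg/mL = 2074.419 mcg/mL
Rate = 71232 mcg/hr ÷ 2074.419 mcg/mL = 34.3383 mL/hr
Volume infused = 34.3383 mL/hr × 1.9 hr = 65.24276 mL
Volume remaining = 215 − 65.24276 = 149.7572 mL
Drug remaining = 149.7572 mL × 2074.419 mcg/mL = 310659.2 mcg = 310.6592 mg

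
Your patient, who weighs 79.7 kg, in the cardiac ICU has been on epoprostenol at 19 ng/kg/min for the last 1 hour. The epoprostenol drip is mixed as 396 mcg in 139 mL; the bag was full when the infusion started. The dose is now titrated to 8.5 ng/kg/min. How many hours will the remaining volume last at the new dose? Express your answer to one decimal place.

Initial rate:
Dose = 19 ng/kg/min × 79.7 kg = 1514.3 ng/min
1514.3 ng/min × 60 min/hr = 90858 ng/hr
Concentration = 396 mcg ÷ 139 mL = 2.848921 mcg/mL = 2848.921 ng/mL
Rate = 90858 ng/hr ÷ 2848.921 ng/mL = 31.89208 mL/hr
Volume infused so far = 31.89208 mL/hr × 1 hr = 31.89208 mL
Volume remaining = 139 − 31.89208 = 107.1079 mL
New rate:
Dose = 8.5 ng/kg/min × 79.7 kg = 677.45 ng/min
677.45 ng/min × 60 min/hr = 40647 ng/hr
Rate = 40647 ng/hr ÷ 2848.921 ng/mL = 14.26751 mL/hr
Time remaining = 107.1079 mL ÷ 14.26751 mL/hr = 7.507122 hr

7.5 hours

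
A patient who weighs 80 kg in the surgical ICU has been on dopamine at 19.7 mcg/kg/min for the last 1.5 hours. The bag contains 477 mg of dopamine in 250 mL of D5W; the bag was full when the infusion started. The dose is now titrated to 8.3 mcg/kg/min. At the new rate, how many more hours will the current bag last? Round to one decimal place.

Initial rate:
Dose = 19.7 mcg/kg/min × 80 kg = 1576 mcg/min
1576 mcg/min × 60 min/hr = 94560 mcg/hr
Concentration = 477 mg ÷ 250 mL = 1.908 mg/mL = 1908 mcg/mL
Rate = 94560 mcg/hr ÷ 1908 mcg/mL = 49.55975 mL/hr
Volume infused so far = 49.55975 mL/hr × 1.5 hr = 74.33962 mL
Volume remaining = 250 − 74.33962 = 175.6604 mL
New rate:
Dose = 8.3 mcg/kg/min × 80 kg = 664 mcg/min
664 mcg/min × 60 min/hr = 39840 mcg/hr
Rate = 39840 mcg/hr ÷ 1908 mcg/mL = 20.8805 mL/hr
Time remaining = 175.6604 mL ÷ 20.8805 mL/hr = 8.412651 hr

8.4 hours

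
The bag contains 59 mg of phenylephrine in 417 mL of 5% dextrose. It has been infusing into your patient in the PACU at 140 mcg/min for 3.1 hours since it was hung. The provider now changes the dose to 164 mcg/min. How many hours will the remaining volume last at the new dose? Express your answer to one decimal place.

3.3 hours

Initial rate:
140 mcg/min × 60 min/hr = 8400 mcg/hr
Concentration = 59 mg ÷ 417 mL = 0.1414868 mg/mL = 141.4868 mcg/mL
Rate = 8400 mcg/hr ÷ 141.4868 mcg/mL = 59.36949 mL/hr
Volume infused so far = 59.36949 mL/hr × 3.1 hr = 184.0454 mL
Volume remaining = 417 − 184.0454 = 232.9546 mL
New rate:
164 mcg/min × 60 min/hr = 9840 mcg/hr
Rate = 9840 mcg/hr ÷ 141.4868 mcg/mL = 69.54712 mL/hr
Time remaining = 232.9546 mL ÷ 69.54712 mL/hr = 3.349593 hr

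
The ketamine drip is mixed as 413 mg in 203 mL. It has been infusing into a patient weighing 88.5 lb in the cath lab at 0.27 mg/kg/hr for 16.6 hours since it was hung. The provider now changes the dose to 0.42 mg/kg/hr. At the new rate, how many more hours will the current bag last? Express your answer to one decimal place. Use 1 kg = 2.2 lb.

Initial rate:
Weight = 88.5 lb ÷ 2.2 lb/kg = 40.22727 kg
Dose = 0.27 mg/kg/hr × 40.22727 kg = 10.86136 mg/hr
Concentration = 413 mg ÷ 203 mL = 2.034483 mg/mL
Rate = 10.86136 mg/hr ÷ 2.034483 mg/mL = 5.338636 mL/hr
Volume infused so far = 5.338636 mL/hr × 16.6 hr = 88.62136 mL
Volume remaining = 203 − 88.62136 = 114.3786 mL
New rate:
Dose = 0.42 mg/kg/hr × 40.22727 kg = 16.89545 mg/hr
Rate = 16.89545 mg/hr ÷ 2.034483 mg/mL = 8.304545 mL/hr
Time remaining = 114.3786 mL ÷ 8.304545 mL/hr = 13.77302 hr

13.8 hours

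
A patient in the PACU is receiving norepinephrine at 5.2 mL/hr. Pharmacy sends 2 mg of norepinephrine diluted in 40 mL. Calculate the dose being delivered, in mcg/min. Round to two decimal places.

4.33 mcg/min

Concentration = 2 mg ÷ 40 mL = 0.05 mg/mL = 50 mcg/mL
Drug rate = 5.2 mL/hr × 50 mcg/mL = 260 mcg/hr
260 mcg/hr ÷ 60 min/hr = 4.333333 mcg/min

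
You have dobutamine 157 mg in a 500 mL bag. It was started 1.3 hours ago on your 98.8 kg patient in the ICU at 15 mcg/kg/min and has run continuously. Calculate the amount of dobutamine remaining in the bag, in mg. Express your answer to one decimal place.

41.4 mg

Dose = 15 mcg/kg/min × 98.8 kg = 1482 mcg/min
1482 mcg/min × 60 min/hr = 88920 mcg/hr
Concentration = 157 mg ÷ 500 mL = 0.314 mg/mL = 314 mcg/mL
Rate = 88920 mcg/hr ÷ 314 mcg/mL = 283.1847 mL/hr
Volume infused = 283.1847 mL/hr × 1.3 hr = 368.1401 mL
Volume remaining = 500 − 368.1401 = 131.8599 mL
Drug remaining = 131.8599 mL × 314 mcg/mL = 41404 mcg = 41.404 mg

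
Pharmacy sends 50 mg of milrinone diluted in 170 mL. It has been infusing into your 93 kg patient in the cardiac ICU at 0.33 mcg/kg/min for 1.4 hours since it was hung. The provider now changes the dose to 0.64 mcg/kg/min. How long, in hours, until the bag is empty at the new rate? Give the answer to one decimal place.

Initial rate:
Dose = 0.33 mcg/kg/min × 93 kg = 30.69 mcg/min
30.69 mcg/min × 60 min/hr = 1841.4 mcg/hr
Concentration = 50 mg ÷ 170 mL = 0.2941176 mg/mL = 294.1176 mcg/mL
Rate = 1841.4 mcg/hr ÷ 294.1176 mcg/mL = 6.26076 mL/hr
Volume infused so far = 6.26076 mL/hr × 1.4 hr = 8.765064 mL
Volume remaining = 170 − 8.765064 = 161.2349 mL
New rate:
Dose = 0.64 mcg/kg/min × 93 kg = 59.52 mcg/min
59.52 mcg/min × 60 min/hr = 3571.2 mcg/hr
Rate = 3571.2 mcg/hr ÷ 294.1176 mcg/mL = 12.14208 mL/hr
Time remaining = 161.2349 mL ÷ 12.14208 mL/hr = 13.27902 hr

13.3 hours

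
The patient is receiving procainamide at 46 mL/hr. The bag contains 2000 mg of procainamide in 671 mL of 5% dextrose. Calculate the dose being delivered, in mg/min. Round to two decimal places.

Concentration = 2000 mg ÷ 671 mL = 2.980626 mg/mL
Drug rate = 46 mL/hr × 2.980626 mg/mL = 137.1088 mg/hr
137.1088 mg/hr ÷ 60 min/hr = 2.285147 mg/min

2.29 mg/min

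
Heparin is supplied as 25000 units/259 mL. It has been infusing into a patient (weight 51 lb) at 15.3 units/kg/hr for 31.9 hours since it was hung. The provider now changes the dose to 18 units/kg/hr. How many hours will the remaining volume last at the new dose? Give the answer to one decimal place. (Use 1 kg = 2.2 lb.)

32.8 hours

Initial rate:
Weight = 51 lb ÷ 2.2 lb/kg = 23.18182 kg
Dose = 15.3 units/kg/hr × 23.18182 kg = 354.6818 units/hr
Concentration = 25000 units ÷ 259 mL = 96.5251 units/mL
Rate = 354.6818 units/hr ÷ 96.5251 units/mL = 3.674504 mL/hr
Volume infused so far = 3.674504 mL/hr × 31.9 hr = 117.2167 mL
Volume remaining = 259 − 117.2167 = 141.7833 mL
New rate:
Dose = 18 units/kg/hr × 23.18182 kg = 417.2727 units/hr
Rate = 417.2727 units/hr ÷ 96.5251 units/mL = 4.322945 mL/hr
Time remaining = 141.7833 mL ÷ 4.322945 mL/hr = 32.79785 hr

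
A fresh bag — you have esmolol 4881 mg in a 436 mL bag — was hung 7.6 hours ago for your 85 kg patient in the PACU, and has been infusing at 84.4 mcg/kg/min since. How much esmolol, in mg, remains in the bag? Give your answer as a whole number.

1610 mg

Dose = 84.4 mcg/kg/min × 85 kg = 7174 mcg/min
7174 mcg/min × 60 min/hr = 430440 mcg/hr
Concentration = 4881 mg ÷ 436 mL = 11.19495 mg/mL = 11194.95 mcg/mL
Rate = 430440 mcg/hr ÷ 11194.95 mcg/mL = 38.44947 mL/hr
Volume infused = 38.44947 mL/hr × 7.6 hr = 292.2159 mL
Volume remaining = 436 − 292.2159 = 143.7841 mL
Drug remaining = 143.7841 mL × 11194.95 mcg/mL = 1609656 mcg = 1609.656 mg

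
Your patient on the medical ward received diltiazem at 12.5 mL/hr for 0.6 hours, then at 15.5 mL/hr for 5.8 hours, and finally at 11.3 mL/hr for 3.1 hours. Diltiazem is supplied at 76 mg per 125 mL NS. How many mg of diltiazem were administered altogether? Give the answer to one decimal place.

Concentration = 76 mg ÷ 125 mL = 0.608 mg/mL
Stage 1: 12.5 mL/hr × 0.6 hr = 7.5 mL → 7.5 mL × 0.608 mg/mL = 4.56 mg
Stage 2: 15.5 mL/hr × 5.8 hr = 89.9 mL → 89.9 mL × 0.608 mg/mL = 54.6592 mg
Stage 3: 11.3 mL/hr × 3.1 hr = 35.03 mL → 35.03 mL × 0.608 mg/mL = 21.29824 mg
Total = 4.56 + 54.6592 + 21.29824 = 80.51744 mg

80.5 mg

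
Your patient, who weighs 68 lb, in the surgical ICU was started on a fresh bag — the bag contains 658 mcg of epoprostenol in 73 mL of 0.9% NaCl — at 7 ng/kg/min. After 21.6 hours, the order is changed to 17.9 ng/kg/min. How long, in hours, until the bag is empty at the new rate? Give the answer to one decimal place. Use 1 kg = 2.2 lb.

11.4 hours

Initial rate:
Weight = 68 lb ÷ 2.2 lb/kg = 30.90909 kg
Dose = 7 ng/kg/min × 30.90909 kg = 216.3636 ng/min
216.3636 ng/min × 60 min/hr = 12981.82 ng/hr
Concentration = 658 mcg ÷ 73 mL = 9.013699 mcg/mL = 9013.699 ng/mL
Rate = 12981.82 ng/hr ÷ 9013.699 ng/mL = 1.440232 mL/hr
Volume infused so far = 1.440232 mL/hr × 21.6 hr = 31.10901 mL
Volume remaining = 73 − 31.10901 = 41.89099 mL
New rate:
Dose = 17.9 ng/kg/min × 30.90909 kg = 553.2727 ng/min
553.2727 ng/min × 60 min/hr = 33196.36 ng/hr
Rate = 33196.36 ng/hr ÷ 9013.699 ng/mL = 3.682879 mL/hr
Time remaining = 41.89099 mL ÷ 3.682879 mL/hr = 11.37452 hr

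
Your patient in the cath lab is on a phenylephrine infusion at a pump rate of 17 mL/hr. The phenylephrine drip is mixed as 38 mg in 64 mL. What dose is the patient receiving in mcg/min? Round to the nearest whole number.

168 mcg/min

Concentration = 38 mg ÷ 64 mL = 0.59375 mg/mL = 593.75 mcg/mL
Drug rate = 17 mL/hr × 593.75 mcg/mL = 10093.75 mcg/hr
10093.75 mcg/hr ÷ 60 min/hr = 168.2292 mcg/min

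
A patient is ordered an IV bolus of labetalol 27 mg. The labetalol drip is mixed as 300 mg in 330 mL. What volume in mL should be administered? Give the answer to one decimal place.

29.7 mL

Concentration = 300 mg ÷ 330 mL = 0.9090909 mg/mL
Volume = 27 mg ÷ 0.9090909 mg/mL = 29.7 mL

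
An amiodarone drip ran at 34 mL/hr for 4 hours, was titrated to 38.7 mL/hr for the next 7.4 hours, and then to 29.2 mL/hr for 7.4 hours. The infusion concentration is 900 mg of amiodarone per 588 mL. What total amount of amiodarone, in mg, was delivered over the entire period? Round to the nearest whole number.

Concentration = 900 mg ÷ 588 mL = 1.530612 mg/mL
Stage 1: 34 mL/hr × 4 hr = 136 mL → 136 mL × 1.530612 mg/mL = 208.1633 mg
Stage 2: 38.7 mL/hr × 7.4 hr = 286.38 mL → 286.38 mL × 1.530612 mg/mL = 438.3367 mg
Stage 3: 29.2 mL/hr × 7.4 hr = 216.08 mL → 216.08 mL × 1.530612 mg/mL = 330.7347 mg
Total = 208.1633 + 438.3367 + 330.7347 = 977.2347 mg

977 mg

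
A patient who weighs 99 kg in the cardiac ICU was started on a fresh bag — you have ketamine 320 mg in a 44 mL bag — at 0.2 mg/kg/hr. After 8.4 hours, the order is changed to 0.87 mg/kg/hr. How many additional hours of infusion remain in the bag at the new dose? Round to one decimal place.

Initial rate:
Dose = 0.2 mg/kg/hr × 99 kg = 19.8 mg/hr
Concentration = 320 mg ÷ 44 mL = 7.272727 mg/mL
Rate = 19.8 mg/hr ÷ 7.272727 mg/mL = 2.7225 mL/hr
Volume infused so far = 2.7225 mL/hr × 8.4 hr = 22.869 mL
Volume remaining = 44 − 22.869 = 21.131 mL
New rate:
Dose = 0.87 mg/kg/hr × 99 kg = 86.13 mg/hr
Rate = 86.13 mg/hr ÷ 7.272727 mg/mL = 11.84287 mL/hr
Time remaining = 21.131 mL ÷ 11.84287 mL/hr = 1.78428 hr

1.8 hours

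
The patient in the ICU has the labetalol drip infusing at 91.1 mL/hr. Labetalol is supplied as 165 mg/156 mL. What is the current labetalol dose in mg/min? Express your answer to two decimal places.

1.61 mg/min

Concentration = 165 mg ÷ 156 mL = 1.057692 mg/mL
Drug rate = 91.1 mL/hr × 1.057692 mg/mL = 96.35577 mg/hr
96.35577 mg/hr ÷ 60 min/hr = 1.605929 mg/min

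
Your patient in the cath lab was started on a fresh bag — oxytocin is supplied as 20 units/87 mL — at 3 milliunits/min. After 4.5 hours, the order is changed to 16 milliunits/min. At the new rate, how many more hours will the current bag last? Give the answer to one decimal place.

Initial rate:
3 milliunits/min × 60 min/hr = 180 milliunits/hr
Concentration = 20 units ÷ 87 mL = 0.2298851 units/mL = 229.8851 milliunits/mL
Rate = 180 milliunits/hr ÷ 229.8851 milliunits/mL = 0.783 mL/hr
Volume infused so far = 0.783 mL/hr × 4.5 hr = 3.5235 mL
Volume remaining = 87 − 3.5235 = 83.4765 mL
New rate:
16 milliunits/min × 60 min/hr = 960 milliunits/hr
Rate = 960 milliunits/hr ÷ 229.8851 milliunits/mL = 4.176 mL/hr
Time remaining = 83.4765 mL ÷ 4.176 mL/hr = 19.98958 hr

20.0 hours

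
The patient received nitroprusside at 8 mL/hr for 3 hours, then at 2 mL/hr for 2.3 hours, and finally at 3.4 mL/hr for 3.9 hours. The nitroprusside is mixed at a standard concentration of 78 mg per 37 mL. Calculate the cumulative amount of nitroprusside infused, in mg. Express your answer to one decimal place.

88.2 mg

Concentration = 78 mg ÷ 37 mL = 2.108108 mg/mL
Stage 1: 8 mL/hr × 3 hr = 24 mL → 24 mL × 2.108108 mg/mL = 50.59459 mg
Stage 2: 2 mL/hr × 2.3 hr = 4.6 mL → 4.6 mL × 2.108108 mg/mL = 9.697297 mg
Stage 3: 3.4 mL/hr × 3.9 hr = 13.26 mL → 13.26 mL × 2.108108 mg/mL = 27.95351 mg
Total = 50.59459 + 9.697297 + 27.95351 = 88.24541 mg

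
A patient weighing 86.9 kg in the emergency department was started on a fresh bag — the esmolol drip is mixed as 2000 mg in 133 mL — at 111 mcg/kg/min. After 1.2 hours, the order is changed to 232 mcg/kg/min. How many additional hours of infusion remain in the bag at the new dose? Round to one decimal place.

1.1 hours

Initial rate:
Dose = 111 mcg/kg/min × 86.9 kg = 9645.9 mcg/min
9645.9 mcg/min × 60 min/hr = 578754 mcg/hr
Concentration = 2000 mg ÷ 133 mL = 15.03759 mg/mL = 15037.59 mcg/mL
Rate = 578754 mcg/hr ÷ 15037.59 mcg/mL = 38.48714 mL/hr
Volume infused so far = 38.48714 mL/hr × 1.2 hr = 46.18457 mL
Volume remaining = 133 − 46.18457 = 86.81543 mL
New rate:
Dose = 232 mcg/kg/min × 86.9 kg = 20160.8 mcg/min
20160.8 mcg/min × 60 min/hr = 1209648 mcg/hr
Rate = 1209648 mcg/hr ÷ 15037.59 mcg/mL = 80.44159 mL/hr
Time remaining = 86.81543 mL ÷ 80.44159 mL/hr = 1.079236 hr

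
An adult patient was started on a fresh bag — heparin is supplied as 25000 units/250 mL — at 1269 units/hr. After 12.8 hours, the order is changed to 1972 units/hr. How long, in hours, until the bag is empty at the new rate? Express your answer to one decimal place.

Initial rate:
Concentration = 25000 units ÷ 250 mL = 100 units/mL
Rate = 1269 units/hr ÷ 100 units/mL = 12.69 mL/hr
Volume infused so far = 12.69 mL/hr × 12.8 hr = 162.432 mL
Volume remaining = 250 − 162.432 = 87.568 mL
New rate:
Rate = 1972 units/hr ÷ 100 units/mL = 19.72 mL/hr
Time remaining = 87.568 mL ÷ 19.72 mL/hr = 4.440568 hr

4.4 hours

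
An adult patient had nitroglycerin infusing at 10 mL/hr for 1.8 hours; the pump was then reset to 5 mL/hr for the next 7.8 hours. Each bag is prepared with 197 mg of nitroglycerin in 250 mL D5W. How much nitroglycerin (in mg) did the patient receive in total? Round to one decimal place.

44.9 mg

Concentration = 197 mg ÷ 250 mL = 0.788 mg/mL
Stage 1: 10 mL/hr × 1.8 hr = 18 mL → 18 mL × 0.788 mg/mL = 14.184 mg
Stage 2: 5 mL/hr × 7.8 hr = 39 mL → 39 mL × 0.788 mg/mL = 30.732 mg
Total = 14.184 + 30.732 = 44.916 mg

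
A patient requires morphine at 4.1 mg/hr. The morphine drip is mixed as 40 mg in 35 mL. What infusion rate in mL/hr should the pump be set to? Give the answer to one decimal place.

3.6 mL/hr

Concentration = 40 mg ÷ 35 mL = 1.142857 mg/mL
Rate = 4.1 mg/hr ÷ 1.142857 mg/mL = 3.5875 mL/hr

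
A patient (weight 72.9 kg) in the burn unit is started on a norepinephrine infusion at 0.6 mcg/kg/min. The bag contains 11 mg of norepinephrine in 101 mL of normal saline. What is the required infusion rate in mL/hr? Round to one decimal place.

Dose = 0.6 mcg/kg/min × 72.9 kg = 43.74 mcg/min
43.74 mcg/min × 60 min/hr = 2624.4 mcg/hr
Concentration = 11 mg ÷ 101 mL = 0.1089109 mg/mL = 108.9109 mcg/mL
Rate = 2624.4 mcg/hr ÷ 108.9109 mcg/mL = 24.09676 mL/hr

24.1 mL/hr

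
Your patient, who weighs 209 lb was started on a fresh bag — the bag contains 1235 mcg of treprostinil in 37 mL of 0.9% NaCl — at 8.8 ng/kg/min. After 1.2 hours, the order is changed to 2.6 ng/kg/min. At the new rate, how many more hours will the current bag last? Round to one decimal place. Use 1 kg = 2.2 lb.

Initial rate:
Weight = 209 lb ÷ 2.2 lb/kg = 95 kg
Dose = 8.8 ng/kg/min × 95 kg = 836 ng/min
836 ng/min × 60 min/hr = 50160 ng/hr
Concentration = 1235 mcg ÷ 37 mL = 33.37838 mcg/mL = 33378.38 ng/mL
Rate = 50160 ng/hr ÷ 33378.38 ng/mL = 1.502769 mL/hr
Volume infused so far = 1.502769 mL/hr × 1.2 hr = 1.803323 mL
Volume remaining = 37 − 1.803323 = 35.19668 mL
New rate:
Dose = 2.6 ng/kg/min × 95 kg = 247 ng/min
247 ng/min × 60 min/hr = 14820 ng/hr
Rate = 14820 ng/hr ÷ 33378.38 ng/mL = 0.444 mL/hr
Time remaining = 35.19668 mL ÷ 0.444 mL/hr = 79.27179 hr

79.3 hours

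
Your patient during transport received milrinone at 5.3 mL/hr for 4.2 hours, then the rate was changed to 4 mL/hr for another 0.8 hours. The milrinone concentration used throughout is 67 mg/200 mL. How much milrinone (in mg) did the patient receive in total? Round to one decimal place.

Concentration = 67 mg ÷ 200 mL = 0.335 mg/mL
Stage 1: 5.3 mL/hr × 4.2 hr = 22.26 mL → 22.26 mL × 0.335 mg/mL = 7.4571 mg
Stage 2: 4 mL/hr × 0.8 hr = 3.2 mL → 3.2 mL × 0.335 mg/mL = 1.072 mg
Total = 7.4571 + 1.072 = 8.5291 mg

8.5 mg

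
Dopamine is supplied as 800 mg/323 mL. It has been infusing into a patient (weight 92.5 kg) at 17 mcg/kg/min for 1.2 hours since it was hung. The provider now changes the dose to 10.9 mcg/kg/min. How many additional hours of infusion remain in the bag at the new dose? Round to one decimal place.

Initial rate:
Dose = 17 mcg/kg/min × 92.5 kg = 1572.5 mcg/min
1572.5 mcg/min × 60 min/hr = 94350 mcg/hr
Concentration = 800 mg ÷ 323 mL = 2.47678 mg/mL = 2476.78 mcg/mL
Rate = 94350 mcg/hr ÷ 2476.78 mcg/mL = 38.09381 mL/hr
Volume infused so far = 38.09381 mL/hr × 1.2 hr = 45.71257 mL
Volume remaining = 323 − 45.71257 = 277.2874 mL
New rate:
Dose = 10.9 mcg/kg/min × 92.5 kg = 1008.25 mcg/min
1008.25 mcg/min × 60 min/hr = 60495 mcg/hr
Rate = 60495 mcg/hr ÷ 2476.78 mcg/mL = 24.42486 mL/hr
Time remaining = 277.2874 mL ÷ 24.42486 mL/hr = 11.35267 hr

11.4 hours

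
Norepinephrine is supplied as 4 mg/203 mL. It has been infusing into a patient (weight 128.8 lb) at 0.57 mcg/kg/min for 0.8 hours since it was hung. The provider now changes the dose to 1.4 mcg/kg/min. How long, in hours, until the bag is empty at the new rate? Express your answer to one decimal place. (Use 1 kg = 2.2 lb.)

Initial rate:
Weight = 128.8 lb ÷ 2.2 lb/kg = 58.54545 kg
Dose = 0.57 mcg/kg/min × 58.54545 kg = 33.37091 mcg/min
33.37091 mcg/min × 60 min/hr = 2002.255 mcg/hr
Concentration = 4 mg ÷ 203 mL = 0.01970443 mg/mL = 19.70443 mcg/mL
Rate = 2002.255 mcg/hr ÷ 19.70443 mcg/mL = 101.6144 mL/hr
Volume infused so far = 101.6144 mL/hr × 0.8 hr = 81.29153 mL
Volume remaining = 203 − 81.29153 = 121.7085 mL
New rate:
Dose = 1.4 mcg/kg/min × 58.54545 kg = 81.96364 mcg/min
81.96364 mcg/min × 60 min/hr = 4917.818 mcg/hr
Rate = 4917.818 mcg/hr ÷ 19.70443 mcg/mL = 249.5793 mL/hr
Time remaining = 121.7085 mL ÷ 249.5793 mL/hr = 0.4876545 hr

0.5 hours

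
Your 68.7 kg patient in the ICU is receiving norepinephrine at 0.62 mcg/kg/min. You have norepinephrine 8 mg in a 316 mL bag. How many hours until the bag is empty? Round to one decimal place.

Dose = 0.62 mcg/kg/min × 68.7 kg = 42.594 mcg/min
42.594 mcg/min × 60 min/hr = 2555.64 mcg/hr
Concentration = 8 mg ÷ 316 mL = 0.02531646 mg/mL = 25.31646 mcg/mL
Rate = 2555.64 mcg/hr ÷ 25.31646 mcg/mL = 100.9478 mL/hr
Duration = 316 mL ÷ 100.9478 mL/hr = 3.130331 hr

3.1 hours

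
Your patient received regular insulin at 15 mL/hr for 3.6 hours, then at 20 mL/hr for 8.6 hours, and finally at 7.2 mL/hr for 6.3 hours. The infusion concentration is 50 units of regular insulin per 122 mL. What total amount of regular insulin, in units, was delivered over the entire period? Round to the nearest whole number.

111 units

Concentration = 50 units ÷ 122 mL = 0.4098361 units/mL
Stage 1: 15 mL/hr × 3.6 hr = 54 mL → 54 mL × 0.4098361 units/mL = 22.13115 units
Stage 2: 20 mL/hr × 8.6 hr = 172 mL → 172 mL × 0.4098361 units/mL = 70.4918 units
Stage 3: 7.2 mL/hr × 6.3 hr = 45.36 mL → 45.36 mL × 0.4098361 units/mL = 18.59016 units
Total = 22.13115 + 70.4918 + 18.59016 = 111.2131 units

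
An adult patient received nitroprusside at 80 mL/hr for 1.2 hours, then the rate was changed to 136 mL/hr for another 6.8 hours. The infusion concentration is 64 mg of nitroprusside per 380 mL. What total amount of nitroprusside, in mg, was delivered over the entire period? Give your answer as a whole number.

Concentration = 64 mg ÷ 380 mL = 0.1684211 mg/mL
Stage 1: 80 mL/hr × 1.2 hr = 96 mL → 96 mL × 0.1684211 mg/mL = 16.16842 mg
Stage 2: 136 mL/hr × 6.8 hr = 924.8 mL → 924.8 mL × 0.1684211 mg/mL = 155.7558 mg
Total = 16.16842 + 155.7558 = 171.9242 mg

172 mg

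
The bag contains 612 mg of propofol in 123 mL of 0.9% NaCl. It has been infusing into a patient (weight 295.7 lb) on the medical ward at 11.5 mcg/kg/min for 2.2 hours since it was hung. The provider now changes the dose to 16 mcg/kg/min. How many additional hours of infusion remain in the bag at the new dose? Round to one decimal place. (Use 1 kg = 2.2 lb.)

3.2 hours

Initial rate:
Weight = 295.7 lb ÷ 2.2 lb/kg = 134.4091 kg
Dose = 11.5 mcg/kg/min × 134.4091 kg = 1545.705 mcg/min
1545.705 mcg/min × 60 min/hr = 92742.27 mcg/hr
Concentration = 612 mg ÷ 123 mL = 4.97561 mg/mL = 4975.61 mcg/mL
Rate = 92742.27 mcg/hr ÷ 4975.61 mcg/mL = 18.63938 mL/hr
Volume infused so far = 18.63938 mL/hr × 2.2 hr = 41.00663 mL
Volume remaining = 123 − 41.00663 = 81.99337 mL
New rate:
Dose = 16 mcg/kg/min × 134.4091 kg = 2150.545 mcg/min
2150.545 mcg/min × 60 min/hr = 129032.7 mcg/hr
Rate = 129032.7 mcg/hr ÷ 4975.61 mcg/mL = 25.93305 mL/hr
Time remaining = 81.99337 mL ÷ 25.93305 mL/hr = 3.161733 hr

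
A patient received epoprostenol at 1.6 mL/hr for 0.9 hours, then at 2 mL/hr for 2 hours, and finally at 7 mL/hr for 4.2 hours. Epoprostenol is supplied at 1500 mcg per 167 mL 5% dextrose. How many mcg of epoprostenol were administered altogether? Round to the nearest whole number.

313 mcg

Concentration = 1500 mcg ÷ 167 mL = 8.982036 mcg/mL
Stage 1: 1.6 mL/hr × 0.9 hr = 1.44 mL → 1.44 mL × 8.982036 mcg/mL = 12.93413 mcg
Stage 2: 2 mL/hr × 2 hr = 4 mL → 4 mL × 8.982036 mcg/mL = 35.92814 mcg
Stage 3: 7 mL/hr × 4.2 hr = 29.4 mL → 29.4 mL × 8.982036 mcg/mL = 264.0719 mcg
Total = 12.93413 + 35.92814 + 264.0719 = 312.9341 mcg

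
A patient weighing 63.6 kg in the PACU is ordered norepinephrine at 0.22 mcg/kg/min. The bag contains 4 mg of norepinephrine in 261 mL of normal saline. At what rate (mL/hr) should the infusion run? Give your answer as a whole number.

55 mL/hr

Dose = 0.22 mcg/kg/min × 63.6 kg = 13.992 mcg/min
13.992 mcg/min × 60 min/hr = 839.52 mcg/hr
Concentration = 4 mg ÷ 261 mL = 0.01532567 mg/mL = 15.32567 mcg/mL
Rate = 839.52 mcg/hr ÷ 15.32567 mcg/mL = 54.77868 mL/hr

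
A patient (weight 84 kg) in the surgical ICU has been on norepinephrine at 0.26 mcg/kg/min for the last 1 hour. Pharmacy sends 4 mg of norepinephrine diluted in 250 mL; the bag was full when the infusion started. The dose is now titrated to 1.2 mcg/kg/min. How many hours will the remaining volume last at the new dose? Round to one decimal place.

0.4 hours

Initial rate:
Dose = 0.26 mcg/kg/min × 84 kg = 21.84 mcg/min
21.84 mcg/min × 60 min/hr = 1310.4 mcg/hr
Concentration = 4 mg ÷ 250 mL = 0.016 mg/mL = 16 mcg/mL
Rate = 1310.4 mcg/hr ÷ 16 mcg/mL = 81.9 mL/hr
Volume infused so far = 81.9 mL/hr × 1 hr = 81.9 mL
Volume remaining = 250 − 81.9 = 168.1 mL
New rate:
Dose = 1.2 mcg/kg/min × 84 kg = 100.8 mcg/min
100.8 mcg/min × 60 min/hr = 6048 mcg/hr
Rate = 6048 mcg/hr ÷ 16 mcg/mL = 378 mL/hr
Time remaining = 168.1 mL ÷ 378 mL/hr = 0.444709 hr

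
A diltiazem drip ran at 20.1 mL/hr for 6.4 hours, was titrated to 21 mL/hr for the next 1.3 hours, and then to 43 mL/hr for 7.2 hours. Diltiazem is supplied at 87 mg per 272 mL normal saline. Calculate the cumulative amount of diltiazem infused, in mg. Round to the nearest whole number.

Concentration = 87 mg ÷ 272 mL = 0.3198529 mg/mL
Stage 1: 20.1 mL/hr × 6.4 hr = 128.64 mL → 128.64 mL × 0.3198529 mg/mL = 41.14588 mg
Stage 2: 21 mL/hr × 1.3 hr = 27.3 mL → 27.3 mL × 0.3198529 mg/mL = 8.731985 mg
Stage 3: 43 mL/hr × 7.2 hr = 309.6 mL → 309.6 mL × 0.3198529 mg/mL = 99.02647 mg
Total = 41.14588 + 8.731985 + 99.02647 = 148.9043 mg

149 mg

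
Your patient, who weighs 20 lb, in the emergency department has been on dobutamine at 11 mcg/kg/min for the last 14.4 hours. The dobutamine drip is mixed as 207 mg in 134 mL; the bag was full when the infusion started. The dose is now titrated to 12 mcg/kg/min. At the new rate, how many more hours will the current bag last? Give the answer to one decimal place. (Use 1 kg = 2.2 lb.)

Initial rate:
Weight = 20 lb ÷ 2.2 lb/kg = 9.090909 kg
Dose = 11 mcg/kg/min × 9.090909 kg = 100 mcg/min
100 mcg/min × 60 min/hr = 6000 mcg/hr
Concentration = 207 mg ÷ 134 mL = 1.544776 mg/mL = 1544.776 mcg/mL
Rate = 6000 mcg/hr ÷ 1544.776 mcg/mL = 3.884058 mL/hr
Volume infused so far = 3.884058 mL/hr × 14.4 hr = 55.93043 mL
Volume remaining = 134 − 55.93043 = 78.06957 mL
New rate:
Dose = 12 mcg/kg/min × 9.090909 kg = 109.0909 mcg/min
109.0909 mcg/min × 60 min/hr = 6545.455 mcg/hr
Rate = 6545.455 mcg/hr ÷ 1544.776 mcg/mL = 4.237154 mL/hr
Time remaining = 78.06957 mL ÷ 4.237154 mL/hr = 18.425 hr

18.4 hours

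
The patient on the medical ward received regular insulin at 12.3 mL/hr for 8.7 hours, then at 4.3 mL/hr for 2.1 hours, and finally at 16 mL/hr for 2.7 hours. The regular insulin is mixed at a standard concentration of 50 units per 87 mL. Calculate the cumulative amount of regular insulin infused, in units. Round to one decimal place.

Concentration = 50 units ÷ 87 mL = 0.5747126 units/mL
Stage 1: 12.3 mL/hr × 8.7 hr = 107.01 mL → 107.01 mL × 0.5747126 units/mL = 61.5 units
Stage 2: 4.3 mL/hr × 2.1 hr = 9.03 mL → 9.03 mL × 0.5747126 units/mL = 5.189655 units
Stage 3: 16 mL/hr × 2.7 hr = 43.2 mL → 43.2 mL × 0.5747126 units/mL = 24.82759 units
Total = 61.5 + 5.189655 + 24.82759 = 91.51724 units

91.5 units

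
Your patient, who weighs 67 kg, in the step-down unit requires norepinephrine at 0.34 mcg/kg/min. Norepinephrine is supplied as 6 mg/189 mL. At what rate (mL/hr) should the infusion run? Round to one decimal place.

Dose = 0.34 mcg/kg/min × 67 kg = 22.78 mcg/min
22.78 mcg/min × 60 min/hr = 1366.8 mcg/hr
Concentration = 6 mg ÷ 189 mL = 0.03174603 mg/mL = 31.74603 mcg/mL
Rate = 1366.8 mcg/hr ÷ 31.74603 mcg/mL = 43.0542 mL/hr

43.1 mL/hr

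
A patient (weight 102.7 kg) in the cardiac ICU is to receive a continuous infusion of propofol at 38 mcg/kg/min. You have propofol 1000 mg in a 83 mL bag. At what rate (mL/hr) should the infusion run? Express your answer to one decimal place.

Dose = 38 mcg/kg/min × 102.7 kg = 3902.6 mcg/min
3902.6 mcg/min × 60 min/hr = 234156 mcg/hr
Concentration = 1000 mg ÷ 83 mL = 12.04819 mg/mL = 12048.19 mcg/mL
Rate = 234156 mcg/hr ÷ 12048.19 mcg/mL = 19.43495 mL/hr

19.4 mL/hr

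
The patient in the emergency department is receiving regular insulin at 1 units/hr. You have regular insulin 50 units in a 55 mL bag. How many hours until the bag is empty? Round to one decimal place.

Concentration = 50 units ÷ 55 mL = 0.9090909 units/mL
Rate = 1 units/hr ÷ 0.9090909 units/mL = 1.1 mL/hr
Duration = 55 mL ÷ 1.1 mL/hr = 50 hr

50.0 hours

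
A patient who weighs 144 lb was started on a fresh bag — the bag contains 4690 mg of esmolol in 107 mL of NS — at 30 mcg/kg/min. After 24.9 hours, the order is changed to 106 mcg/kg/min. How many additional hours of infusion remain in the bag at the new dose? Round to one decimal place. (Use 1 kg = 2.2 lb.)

Initial rate:
Weight = 144 lb ÷ 2.2 lb/kg = 65.45455 kg
Dose = 30 mcg/kg/min × 65.45455 kg = 1963.636 mcg/min
1963.636 mcg/min × 60 min/hr = 117818.2 mcg/hr
Concentration = 4690 mg ÷ 107 mL = 43.83178 mg/mL = 43831.78 mcg/mL
Rate = 117818.2 mcg/hr ÷ 43831.78 mcg/mL = 2.687963 mL/hr
Volume infused so far = 2.687963 mL/hr × 24.9 hr = 66.93027 mL
Volume remaining = 107 − 66.93027 = 40.06973 mL
New rate:
Dose = 106 mcg/kg/min × 65.45455 kg = 6938.182 mcg/min
6938.182 mcg/min × 60 min/hr = 416290.9 mcg/hr
Rate = 416290.9 mcg/hr ÷ 43831.78 mcg/mL = 9.497469 mL/hr
Time remaining = 40.06973 mL ÷ 9.497469 mL/hr = 4.21899 hr

4.2 hours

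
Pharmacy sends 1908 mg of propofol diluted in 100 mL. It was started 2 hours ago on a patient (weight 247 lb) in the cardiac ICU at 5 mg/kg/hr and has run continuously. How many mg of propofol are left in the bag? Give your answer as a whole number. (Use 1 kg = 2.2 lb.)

785 mg

Weight = 247 lb ÷ 2.2 lb/kg = 112.2727 kg
Dose = 5 mg/kg/hr × 112.2727 kg = 561.3636 mg/hr
Concentration = 1908 mg ÷ 100 mL = 19.08 mg/mL
Rate = 561.3636 mg/hr ÷ 19.08 mg/mL = 29.42157 mL/hr
Volume infused = 29.42157 mL/hr × 2 hr = 58.84315 mL
Volume remaining = 100 − 58.84315 = 41.15685 mL
Drug remaining = 41.15685 mL × 19.08 mg/mL = 785.2727 mg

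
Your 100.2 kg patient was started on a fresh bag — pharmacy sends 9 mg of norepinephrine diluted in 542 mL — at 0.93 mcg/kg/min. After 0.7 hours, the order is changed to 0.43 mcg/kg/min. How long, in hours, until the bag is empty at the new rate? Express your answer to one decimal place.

Initial rate:
Dose = 0.93 mcg/kg/min × 100.2 kg = 93.186 mcg/min
93.186 mcg/min × 60 min/hr = 5591.16 mcg/hr
Concentration = 9 mg ÷ 542 mL = 0.01660517 mg/mL = 16.60517 mcg/mL
Rate = 5591.16 mcg/hr ÷ 16.60517 mcg/mL = 336.7121 mL/hr
Volume infused so far = 336.7121 mL/hr × 0.7 hr = 235.6985 mL
Volume remaining = 542 − 235.6985 = 306.3015 mL
New rate:
Dose = 0.43 mcg/kg/min × 100.2 kg = 43.086 mcg/min
43.086 mcg/min × 60 min/hr = 2585.16 mcg/hr
Rate = 2585.16 mcg/hr ÷ 16.60517 mcg/mL = 155.6841 mL/hr
Time remaining = 306.3015 mL ÷ 155.6841 mL/hr = 1.967456 hr

2.0 hours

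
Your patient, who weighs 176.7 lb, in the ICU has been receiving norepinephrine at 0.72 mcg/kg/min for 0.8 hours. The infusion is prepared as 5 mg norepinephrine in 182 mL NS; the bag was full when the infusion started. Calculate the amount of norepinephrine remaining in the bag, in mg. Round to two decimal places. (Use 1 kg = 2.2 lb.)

2.22 mg

Weight = 176.7 lb ÷ 2.2 lb/kg = 80.31818 kg
Dose = 0.72 mcg/kg/min × 80.31818 kg = 57.82909 mcg/min
57.82909 mcg/min × 60 min/hr = 3469.745 mcg/hr
Concentration = 5 mg ÷ 182 mL = 0.02747253 mg/mL = 27.47253 mcg/mL
Rate = 3469.745 mcg/hr ÷ 27.47253 mcg/mL = 126.2987 mL/hr
Volume infused = 126.2987 mL/hr × 0.8 hr = 101.039 mL
Volume remaining = 182 − 101.039 = 80.96101 mL
Drug remaining = 80.96101 mL × 27.47253 mcg/mL = 2224.204 mcg = 2.224204 mg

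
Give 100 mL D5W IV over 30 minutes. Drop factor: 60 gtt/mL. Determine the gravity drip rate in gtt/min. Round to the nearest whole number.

200 gtt/min

100 mL ÷ (30 min) = 3.333333 mL/min
3.333333 mL/min × 60 gtt/mL = 200 gtt/min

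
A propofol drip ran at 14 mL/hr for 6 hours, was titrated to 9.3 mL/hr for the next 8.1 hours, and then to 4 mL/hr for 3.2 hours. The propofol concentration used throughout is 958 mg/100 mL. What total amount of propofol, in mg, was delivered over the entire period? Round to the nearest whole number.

Concentration = 958 mg ÷ 100 mL = 9.58 mg/mL
Stage 1: 14 mL/hr × 6 hr = 84 mL → 84 mL × 9.58 mg/mL = 804.72 mg
Stage 2: 9.3 mL/hr × 8.1 hr = 75.33 mL → 75.33 mL × 9.58 mg/mL = 721.6614 mg
Stage 3: 4 mL/hr × 3.2 hr = 12.8 mL → 12.8 mL × 9.58 mg/mL = 122.624 mg
Total = 804.72 + 721.6614 + 122.624 = 1649.005 mg

1649 mg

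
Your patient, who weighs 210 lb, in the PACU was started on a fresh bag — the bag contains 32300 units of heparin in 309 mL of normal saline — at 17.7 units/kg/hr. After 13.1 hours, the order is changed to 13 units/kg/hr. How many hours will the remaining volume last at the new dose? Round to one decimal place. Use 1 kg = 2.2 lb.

8.2 hours

Initial rate:
Weight = 210 lb ÷ 2.2 lb/kg = 95.45455 kg
Dose = 17.7 units/kg/hr × 95.45455 kg = 1689.545 units/hr
Concentration = 32300 units ÷ 309 mL = 104.5307 units/mL
Rate = 1689.545 units/hr ÷ 104.5307 units/mL = 16.16314 mL/hr
Volume infused so far = 16.16314 mL/hr × 13.1 hr = 211.7372 mL
Volume remaining = 309 − 211.7372 = 97.26282 mL
New rate:
Dose = 13 units/kg/hr × 95.45455 kg = 1240.909 units/hr
Rate = 1240.909 units/hr ÷ 104.5307 units/mL = 11.87124 mL/hr
Time remaining = 97.26282 mL ÷ 11.87124 mL/hr = 8.19315 hr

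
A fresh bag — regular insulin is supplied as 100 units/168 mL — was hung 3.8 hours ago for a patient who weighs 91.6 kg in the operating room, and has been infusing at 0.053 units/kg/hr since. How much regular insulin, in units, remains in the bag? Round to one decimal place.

Dose = 0.053 units/kg/hr × 91.6 kg = 4.8548 units/hr
Concentration = 100 units ÷ 168 mL = 0.5952381 units/mL
Rate = 4.8548 units/hr ÷ 0.5952381 units/mL = 8.156064 mL/hr
Volume infused = 8.156064 mL/hr × 3.8 hr = 30.99304 mL
Volume remaining = 168 − 30.99304 = 137.007 mL
Drug remaining = 137.007 mL × 0.5952381 units/mL = 81.55176 units

81.6 units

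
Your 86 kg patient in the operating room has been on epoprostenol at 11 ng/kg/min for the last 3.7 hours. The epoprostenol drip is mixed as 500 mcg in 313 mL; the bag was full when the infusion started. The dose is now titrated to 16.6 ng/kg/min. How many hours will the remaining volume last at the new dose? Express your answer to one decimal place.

3.4 hours

Initial rate:
Dose = 11 ng/kg/min × 86 kg = 946 ng/min
946 ng/min × 60 min/hr = 56760 ng/hr
Concentration = 500 mcg ÷ 313 mL = 1.597444 mcg/mL = 1597.444 ng/mL
Rate = 56760 ng/hr ÷ 1597.444 ng/mL = 35.53176 mL/hr
Volume infused so far = 35.53176 mL/hr × 3.7 hr = 131.4675 mL
Volume remaining = 313 − 131.4675 = 181.5325 mL
New rate:
Dose = 16.6 ng/kg/min × 86 kg = 1427.6 ng/min
1427.6 ng/min × 60 min/hr = 85656 ng/hr
Rate = 85656 ng/hr ÷ 1597.444 ng/mL = 53.62066 mL/hr
Time remaining = 181.5325 mL ÷ 53.62066 mL/hr = 3.385495 hr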